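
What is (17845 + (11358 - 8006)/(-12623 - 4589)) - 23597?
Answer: -24751694/4303 ≈ -5752.2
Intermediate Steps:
(17845 + (11358 - 8006)/(-12623 - 4589)) - 23597 = (17845 + 3352/(-17212)) - 23597 = (17845 + 3352*(-1/17212)) - 23597 = (17845 - 838/4303) - 23597 = 76786197/4303 - 23597 = -24751694/4303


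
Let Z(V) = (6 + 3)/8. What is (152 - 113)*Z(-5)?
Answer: 351/8 ≈ 43.875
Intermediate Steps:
Z(V) = 9/8 (Z(V) = 9*(1/8) = 9/8)
(152 - 113)*Z(-5) = (152 - 113)*(9/8) = 39*(9/8) = 351/8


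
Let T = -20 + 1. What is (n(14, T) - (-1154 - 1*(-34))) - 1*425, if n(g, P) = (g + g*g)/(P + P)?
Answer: 13100/19 ≈ 689.47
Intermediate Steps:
T = -19
n(g, P) = (g + g²)/(2*P) (n(g, P) = (g + g²)/((2*P)) = (g + g²)*(1/(2*P)) = (g + g²)/(2*P))
(n(14, T) - (-1154 - 1*(-34))) - 1*425 = ((½)*14*(1 + 14)/(-19) - (-1154 - 1*(-34))) - 1*425 = ((½)*14*(-1/19)*15 - (-1154 + 34)) - 425 = (-105/19 - 1*(-1120)) - 425 = (-105/19 + 1120) - 425 = 21175/19 - 425 = 13100/19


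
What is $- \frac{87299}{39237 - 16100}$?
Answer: $- \frac{87299}{23137} \approx -3.7731$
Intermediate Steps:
$- \frac{87299}{39237 - 16100} = - \frac{87299}{23137}$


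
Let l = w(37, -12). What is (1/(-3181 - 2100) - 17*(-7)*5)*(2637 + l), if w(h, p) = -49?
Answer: 8131998072/5281 ≈ 1.5399e+6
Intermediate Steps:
l = -49
(1/(-3181 - 2100) - 17*(-7)*5)*(2637 + l) = (1/(-3181 - 2100) - 17*(-7)*5)*(2637 - 49) = (1/(-5281) + 119*5)*2588 = (-1/5281 + 595)*2588 = (3142194/5281)*2588 = 8131998072/5281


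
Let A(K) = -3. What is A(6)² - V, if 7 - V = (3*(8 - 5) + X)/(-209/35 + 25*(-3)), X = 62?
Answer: 3183/2834 ≈ 1.1231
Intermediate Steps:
V = 22323/2834 (V = 7 - (3*(8 - 5) + 62)/(-209/35 + 25*(-3)) = 7 - (3*3 + 62)/(-209*1/35 - 75) = 7 - (9 + 62)/(-209/35 - 75) = 7 - 71/(-2834/35) = 7 - 71*(-35)/2834 = 7 - 1*(-2485/2834) = 7 + 2485/2834 = 22323/2834 ≈ 7.8769)
A(6)² - V = (-3)² - 1*22323/2834 = 9 - 22323/2834 = 3183/2834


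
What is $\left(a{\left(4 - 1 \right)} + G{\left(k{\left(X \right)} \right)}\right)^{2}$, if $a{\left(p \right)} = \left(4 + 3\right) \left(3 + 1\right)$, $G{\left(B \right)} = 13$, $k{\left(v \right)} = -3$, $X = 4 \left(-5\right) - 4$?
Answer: $1681$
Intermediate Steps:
$X = -24$ ($X = -20 - 4 = -24$)
$a{\left(p \right)} = 28$ ($a{\left(p \right)} = 7 \cdot 4 = 28$)
$\left(a{\left(4 - 1 \right)} + G{\left(k{\left(X \right)} \right)}\right)^{2} = \left(28 + 13\right)^{2} = 41^{2} = 1681$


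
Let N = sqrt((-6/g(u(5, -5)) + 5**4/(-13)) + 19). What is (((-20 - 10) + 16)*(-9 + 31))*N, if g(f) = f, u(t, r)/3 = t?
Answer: -616*I*sqrt(31135)/65 ≈ -1672.2*I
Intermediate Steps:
u(t, r) = 3*t
N = 2*I*sqrt(31135)/65 (N = sqrt((-6/(3*5) + 5**4/(-13)) + 19) = sqrt((-6/15 + 625*(-1/13)) + 19) = sqrt((-6*1/15 - 625/13) + 19) = sqrt((-2/5 - 625/13) + 19) = sqrt(-3151/65 + 19) = sqrt(-1916/65) = 2*I*sqrt(31135)/65 ≈ 5.4293*I)
(((-20 - 10) + 16)*(-9 + 31))*N = (((-20 - 10) + 16)*(-9 + 31))*(2*I*sqrt(31135)/65) = ((-30 + 16)*22)*(2*I*sqrt(31135)/65) = (-14*22)*(2*I*sqrt(31135)/65) = -616*I*sqrt(31135)/65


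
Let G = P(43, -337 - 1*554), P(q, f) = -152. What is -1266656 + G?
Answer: -1266808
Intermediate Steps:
G = -152
-1266656 + G = -1266656 - 152 = -1266808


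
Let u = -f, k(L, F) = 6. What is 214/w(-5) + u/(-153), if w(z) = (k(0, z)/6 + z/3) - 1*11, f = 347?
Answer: -86081/5355 ≈ -16.075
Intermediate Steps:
w(z) = -10 + z/3 (w(z) = (6/6 + z/3) - 1*11 = (6*(⅙) + z*(⅓)) - 11 = (1 + z/3) - 11 = -10 + z/3)
u = -347 (u = -1*347 = -347)
214/w(-5) + u/(-153) = 214/(-10 + (⅓)*(-5)) - 347/(-153) = 214/(-10 - 5/3) - 347*(-1/153) = 214/(-35/3) + 347/153 = 214*(-3/35) + 347/153 = -642/35 + 347/153 = -86081/5355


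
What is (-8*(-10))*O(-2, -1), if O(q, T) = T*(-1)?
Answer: 80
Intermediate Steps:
O(q, T) = -T
(-8*(-10))*O(-2, -1) = (-8*(-10))*(-1*(-1)) = 80*1 = 80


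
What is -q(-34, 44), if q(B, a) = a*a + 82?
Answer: -2018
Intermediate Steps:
q(B, a) = 82 + a**2 (q(B, a) = a**2 + 82 = 82 + a**2)
-q(-34, 44) = -(82 + 44**2) = -(82 + 1936) = -1*2018 = -2018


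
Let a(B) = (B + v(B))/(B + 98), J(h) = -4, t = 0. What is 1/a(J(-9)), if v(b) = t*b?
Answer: -47/2 ≈ -23.500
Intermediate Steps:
v(b) = 0 (v(b) = 0*b = 0)
a(B) = B/(98 + B) (a(B) = (B + 0)/(B + 98) = B/(98 + B))
1/a(J(-9)) = 1/(-4/(98 - 4)) = 1/(-4/94) = 1/(-4*1/94) = 1/(-2/47) = -47/2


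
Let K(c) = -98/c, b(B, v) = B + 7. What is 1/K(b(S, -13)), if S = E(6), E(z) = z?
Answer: -13/98 ≈ -0.13265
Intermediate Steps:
S = 6
b(B, v) = 7 + B
1/K(b(S, -13)) = 1/(-98/(7 + 6)) = 1/(-98/13) = -13/98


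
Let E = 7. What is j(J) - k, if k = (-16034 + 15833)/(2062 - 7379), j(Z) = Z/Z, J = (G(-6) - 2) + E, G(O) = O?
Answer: 5116/5317 ≈ 0.96220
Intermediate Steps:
J = -1 (J = (-6 - 2) + 7 = -8 + 7 = -1)
j(Z) = 1
k = 201/5317 (k = -201/(-5317) = -201*(-1/5317) = 201/5317 ≈ 0.037803)
j(J) - k = 1 - 1*201/5317 = 1 - 201/5317 = 5116/5317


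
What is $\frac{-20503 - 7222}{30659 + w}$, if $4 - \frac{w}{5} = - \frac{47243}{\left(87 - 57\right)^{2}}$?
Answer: $- \frac{4990500}{5569463} \approx -0.89605$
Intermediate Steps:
$w = \frac{50843}{180}$ ($w = 20 - 5 \left(- \frac{47243}{\left(87 - 57\right)^{2}}\right) = 20 - 5 \left(- \frac{47243}{30^{2}}\right) = 20 - 5 \left(- \frac{47243}{900}\right) = 20 - 5 \left(\left(-47243\right) \frac{1}{900}\right) = 20 - - \frac{47243}{180} = 20 + \frac{47243}{180} = \frac{50843}{180} \approx 282.46$)
$\frac{-20503 - 7222}{30659 + w} = \frac{-20503 - 7222}{30659 + \frac{50843}{180}} = - \frac{27725}{\frac{5569463}{180}} = \left(-27725\right) \frac{180}{5569463} = - \frac{4990500}{5569463}$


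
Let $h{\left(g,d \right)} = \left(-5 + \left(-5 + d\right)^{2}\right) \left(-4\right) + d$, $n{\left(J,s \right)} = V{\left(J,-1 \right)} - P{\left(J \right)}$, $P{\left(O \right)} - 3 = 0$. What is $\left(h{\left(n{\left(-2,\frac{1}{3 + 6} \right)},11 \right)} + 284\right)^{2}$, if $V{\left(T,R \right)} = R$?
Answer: $29241$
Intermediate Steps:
$P{\left(O \right)} = 3$ ($P{\left(O \right)} = 3 + 0 = 3$)
$n{\left(J,s \right)} = -4$ ($n{\left(J,s \right)} = -1 - 3 = -4$)
$h{\left(g,d \right)} = 20 + d - 4 \left(-5 + d\right)^{2}$ ($h{\left(g,d \right)} = \left(20 - 4 \left(-5 + d\right)^{2}\right) + d = 20 + d - 4 \left(-5 + d\right)^{2}$)
$\left(h{\left(n{\left(-2,\frac{1}{3 + 6} \right)},11 \right)} + 284\right)^{2} = \left(\left(20 + 11 - 4 \left(-5 + 11\right)^{2}\right) + 284\right)^{2} = \left(\left(20 + 11 - 4 \cdot 6^{2}\right) + 284\right)^{2} = \left(\left(20 + 11 - 144\right) + 284\right)^{2} = \left(-113 + 284\right)^{2} = 171^{2} = 29241$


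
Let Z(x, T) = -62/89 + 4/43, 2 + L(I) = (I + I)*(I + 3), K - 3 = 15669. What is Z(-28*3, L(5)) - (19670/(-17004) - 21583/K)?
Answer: 54684919299/28329015416 ≈ 1.9303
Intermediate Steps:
K = 15672 (K = 3 + 15669 = 15672)
L(I) = -2 + 2*I*(3 + I) (L(I) = -2 + (I + I)*(I + 3) = -2 + (2*I)*(3 + I) = -2 + 2*I*(3 + I))
Z(x, T) = -2310/3827 (Z(x, T) = -62*1/89 + 4*(1/43) = -62/89 + 4/43 = -2310/3827)
Z(-28*3, L(5)) - (19670/(-17004) - 21583/K) = -2310/3827 - (19670/(-17004) - 21583/15672) = -2310/3827 - (19670*(-1/17004) - 21583*1/15672) = -2310/3827 - (-9835/8502 - 21583/15672) = -2310/3827 - 1*(-18757377/7402408) = -2310/3827 + 18757377/7402408 = 54684919299/28329015416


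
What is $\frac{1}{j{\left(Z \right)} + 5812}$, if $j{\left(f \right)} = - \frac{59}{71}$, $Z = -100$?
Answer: $\frac{71}{412593} \approx 0.00017208$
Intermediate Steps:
$j{\left(f \right)} = - \frac{59}{71}$ ($j{\left(f \right)} = \left(-59\right) \frac{1}{71} = - \frac{59}{71}$)
$\frac{1}{j{\left(Z \right)} + 5812} = \frac{1}{- \frac{59}{71} + 5812} = \frac{1}{\frac{412593}{71}} = \frac{71}{412593}$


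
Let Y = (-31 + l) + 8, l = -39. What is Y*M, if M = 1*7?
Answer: -434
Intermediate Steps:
M = 7
Y = -62 (Y = (-31 - 39) + 8 = -70 + 8 = -62)
Y*M = -62*7 = -434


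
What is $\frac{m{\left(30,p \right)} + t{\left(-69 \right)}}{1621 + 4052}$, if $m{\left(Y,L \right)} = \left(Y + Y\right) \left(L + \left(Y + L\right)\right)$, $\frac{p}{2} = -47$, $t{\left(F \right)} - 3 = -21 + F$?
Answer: $- \frac{3189}{1891} \approx -1.6864$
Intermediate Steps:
$t{\left(F \right)} = -18 + F$ ($t{\left(F \right)} = 3 + \left(-21 + F\right) = -18 + F$)
$p = -94$ ($p = 2 \left(-47\right) = -94$)
$m{\left(Y,L \right)} = 2 Y \left(Y + 2 L\right)$ ($m{\left(Y,L \right)} = 2 Y \left(L + \left(L + Y\right)\right) = 2 Y \left(Y + 2 L\right)$)
$\frac{m{\left(30,p \right)} + t{\left(-69 \right)}}{1621 + 4052} = \frac{2 \cdot 30 \left(30 + 2 \left(-94\right)\right) - 87}{1621 + 4052} = \frac{2 \cdot 30 \left(30 - 188\right) - 87}{5673} = \left(2 \cdot 30 \left(-158\right) - 87\right) \frac{1}{5673} = \left(-9480 - 87\right) \frac{1}{5673} = \left(-9567\right) \frac{1}{5673} = - \frac{3189}{1891}$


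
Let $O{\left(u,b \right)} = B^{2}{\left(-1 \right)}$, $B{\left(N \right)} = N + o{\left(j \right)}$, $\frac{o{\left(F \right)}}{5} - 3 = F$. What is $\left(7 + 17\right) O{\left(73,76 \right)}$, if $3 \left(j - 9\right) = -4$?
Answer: $\frac{197192}{3} \approx 65731.0$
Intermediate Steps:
$j = \frac{23}{3}$ ($j = 9 + \frac{1}{3} \left(-4\right) = 9 - \frac{4}{3} = \frac{23}{3} \approx 7.6667$)
$o{\left(F \right)} = 15 + 5 F$
$B{\left(N \right)} = \frac{160}{3} + N$ ($B{\left(N \right)} = N + \left(15 + 5 \cdot \frac{23}{3}\right) = N + \left(15 + \frac{115}{3}\right) = N + \frac{160}{3} = \frac{160}{3} + N$)
$O{\left(u,b \right)} = \frac{24649}{9}$ ($O{\left(u,b \right)} = \left(\frac{160}{3} - 1\right)^{2} = \left(\frac{157}{3}\right)^{2} = \frac{24649}{9}$)
$\left(7 + 17\right) O{\left(73,76 \right)} = \left(7 + 17\right) \frac{24649}{9} = 24 \cdot \frac{24649}{9} = \frac{197192}{3}$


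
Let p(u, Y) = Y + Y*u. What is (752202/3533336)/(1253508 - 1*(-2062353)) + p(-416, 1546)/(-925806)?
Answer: 208802830128328207/301299731979552516 ≈ 0.69301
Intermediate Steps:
(752202/3533336)/(1253508 - 1*(-2062353)) + p(-416, 1546)/(-925806) = (752202/3533336)/(1253508 - 1*(-2062353)) + (1546*(1 - 416))/(-925806) = (752202*(1/3533336))/(1253508 + 2062353) + (1546*(-415))*(-1/925806) = (376101/1766668)/3315861 - 641590*(-1/925806) = (376101/1766668)*(1/3315861) + 320795/462903 = 41789/650891724572 + 320795/462903 = 208802830128328207/301299731979552516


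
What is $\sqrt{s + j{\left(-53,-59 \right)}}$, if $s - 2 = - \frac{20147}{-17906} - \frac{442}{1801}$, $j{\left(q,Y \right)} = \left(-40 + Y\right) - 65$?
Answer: $\frac{3 i \sqrt{18617966551407818}}{32248706} \approx 12.693 i$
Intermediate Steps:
$j{\left(q,Y \right)} = -105 + Y$
$s = \frac{92867707}{32248706}$ ($s = 2 - \left(- \frac{20147}{17906} + \frac{442}{1801}\right) = 2 - - \frac{28370295}{32248706} = 2 + \left(\frac{20147}{17906} - \frac{442}{1801}\right) = 2 + \frac{28370295}{32248706} = \frac{92867707}{32248706} \approx 2.8797$)
$\sqrt{s + j{\left(-53,-59 \right)}} = \sqrt{\frac{92867707}{32248706} - 164} = \sqrt{- \frac{5195920077}{32248706}} = \frac{3 i \sqrt{18617966551407818}}{32248706}$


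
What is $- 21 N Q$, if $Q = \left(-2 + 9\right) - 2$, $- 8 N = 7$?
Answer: $\frac{735}{8} \approx 91.875$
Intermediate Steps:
$N = - \frac{7}{8}$ ($N = \left(- \frac{1}{8}\right) 7 = - \frac{7}{8} \approx -0.875$)
$Q = 5$ ($Q = 7 - 2 = 5$)
$- 21 N Q = \left(-21\right) \left(- \frac{7}{8}\right) 5 = \frac{147}{8} \cdot 5 = \frac{735}{8}$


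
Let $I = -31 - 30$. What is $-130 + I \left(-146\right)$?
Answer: $8776$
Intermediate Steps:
$I = -61$
$-130 + I \left(-146\right) = -130 - -8906 = -130 + 8906 = 8776$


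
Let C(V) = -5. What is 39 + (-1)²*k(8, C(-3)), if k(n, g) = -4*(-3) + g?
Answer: 46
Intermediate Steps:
k(n, g) = 12 + g
39 + (-1)²*k(8, C(-3)) = 39 + (-1)²*(12 - 5) = 39 + 1*7 = 39 + 7 = 46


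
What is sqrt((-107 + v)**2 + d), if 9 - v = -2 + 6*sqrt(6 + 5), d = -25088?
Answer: 2*sqrt(-3869 + 288*sqrt(11)) ≈ 107.96*I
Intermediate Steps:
v = 11 - 6*sqrt(11) (v = 9 - (-2 + 6*sqrt(6 + 5)) = 9 - (-2 + 6*sqrt(11)) = 9 + (2 - 6*sqrt(11)) = 11 - 6*sqrt(11) ≈ -8.8997)
sqrt((-107 + v)**2 + d) = sqrt((-107 + (11 - 6*sqrt(11)))**2 - 25088) = sqrt((-96 - 6*sqrt(11))**2 - 25088) = sqrt(-25088 + (-96 - 6*sqrt(11))**2)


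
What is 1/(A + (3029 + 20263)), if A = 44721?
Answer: 1/68013 ≈ 1.4703e-5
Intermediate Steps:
1/(A + (3029 + 20263)) = 1/(44721 + (3029 + 20263)) = 1/(44721 + 23292) = 1/68013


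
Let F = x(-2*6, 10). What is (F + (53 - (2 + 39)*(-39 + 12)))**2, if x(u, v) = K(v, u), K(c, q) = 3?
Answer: 1352569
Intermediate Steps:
x(u, v) = 3
F = 3
(F + (53 - (2 + 39)*(-39 + 12)))**2 = (3 + (53 - (2 + 39)*(-39 + 12)))**2 = (3 + (53 - 41*(-27)))**2 = (3 + (53 - 1*(-1107)))**2 = (3 + (53 + 1107))**2 = (3 + 1160)**2 = 1163**2 = 1352569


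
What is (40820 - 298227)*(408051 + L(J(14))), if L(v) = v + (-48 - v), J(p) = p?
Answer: -105022828221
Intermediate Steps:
L(v) = -48
(40820 - 298227)*(408051 + L(J(14))) = (40820 - 298227)*(408051 - 48) = -257407*408003 = -105022828221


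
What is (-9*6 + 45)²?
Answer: 81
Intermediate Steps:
(-9*6 + 45)² = (-54 + 45)² = (-9)² = 81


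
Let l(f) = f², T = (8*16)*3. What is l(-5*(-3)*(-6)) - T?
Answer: 7716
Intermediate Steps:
T = 384 (T = 128*3 = 384)
l(-5*(-3)*(-6)) - T = (-5*(-3)*(-6))² - 1*384 = (15*(-6))² - 384 = (-90)² - 384 = 8100 - 384 = 7716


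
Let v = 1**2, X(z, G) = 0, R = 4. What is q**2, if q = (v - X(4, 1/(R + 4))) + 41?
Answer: 1764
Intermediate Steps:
v = 1
q = 42 (q = (1 - 1*0) + 41 = (1 + 0) + 41 = 1 + 41 = 42)
q**2 = 42**2 = 1764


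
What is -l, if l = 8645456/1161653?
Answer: -8645456/1161653 ≈ -7.4424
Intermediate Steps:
l = 8645456/1161653 (l = 8645456*(1/1161653) = 8645456/1161653 ≈ 7.4424)
-l = -1*8645456/1161653 = -8645456/1161653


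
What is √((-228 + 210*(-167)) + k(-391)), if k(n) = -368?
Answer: I*√35666 ≈ 188.85*I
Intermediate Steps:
√((-228 + 210*(-167)) + k(-391)) = √((-228 + 210*(-167)) - 368) = √((-228 - 35070) - 368) = √(-35298 - 368) = √(-35666) = I*√35666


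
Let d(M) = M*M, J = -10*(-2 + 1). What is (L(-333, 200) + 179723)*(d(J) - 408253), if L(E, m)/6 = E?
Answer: -72538991925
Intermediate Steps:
L(E, m) = 6*E
J = 10 (J = -10*(-1) = 10)
d(M) = M²
(L(-333, 200) + 179723)*(d(J) - 408253) = (6*(-333) + 179723)*(10² - 408253) = (-1998 + 179723)*(100 - 408253) = 177725*(-408153) = -72538991925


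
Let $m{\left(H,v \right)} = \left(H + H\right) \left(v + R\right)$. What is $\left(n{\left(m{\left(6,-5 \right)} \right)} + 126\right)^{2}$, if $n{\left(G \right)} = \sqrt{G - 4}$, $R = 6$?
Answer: $15884 + 504 \sqrt{2} \approx 16597.0$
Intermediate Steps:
$m{\left(H,v \right)} = 2 H \left(6 + v\right)$ ($m{\left(H,v \right)} = \left(H + H\right) \left(v + 6\right) = 2 H \left(6 + v\right)$)
$n{\left(G \right)} = \sqrt{-4 + G}$
$\left(n{\left(m{\left(6,-5 \right)} \right)} + 126\right)^{2} = \left(\sqrt{-4 + 2 \cdot 6 \left(6 - 5\right)} + 126\right)^{2} = \left(\sqrt{-4 + 2 \cdot 6 \cdot 1} + 126\right)^{2} = \left(\sqrt{-4 + 12} + 126\right)^{2} = \left(\sqrt{8} + 126\right)^{2} = \left(2 \sqrt{2} + 126\right)^{2} = \left(126 + 2 \sqrt{2}\right)^{2}$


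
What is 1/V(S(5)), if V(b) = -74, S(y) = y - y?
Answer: -1/74 ≈ -0.013514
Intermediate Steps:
S(y) = 0
1/V(S(5)) = 1/(-74) = -1/74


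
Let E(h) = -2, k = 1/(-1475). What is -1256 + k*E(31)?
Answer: -1852598/1475 ≈ -1256.0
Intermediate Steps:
k = -1/1475 ≈ -0.00067797
-1256 + k*E(31) = -1256 - 1/1475*(-2) = -1256 + 2/1475 = -1852598/1475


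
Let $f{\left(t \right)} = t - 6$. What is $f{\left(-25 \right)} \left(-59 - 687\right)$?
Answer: $23126$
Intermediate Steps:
$f{\left(t \right)} = -6 + t$
$f{\left(-25 \right)} \left(-59 - 687\right) = \left(-6 - 25\right) \left(-59 - 687\right) = \left(-31\right) \left(-746\right) = 23126$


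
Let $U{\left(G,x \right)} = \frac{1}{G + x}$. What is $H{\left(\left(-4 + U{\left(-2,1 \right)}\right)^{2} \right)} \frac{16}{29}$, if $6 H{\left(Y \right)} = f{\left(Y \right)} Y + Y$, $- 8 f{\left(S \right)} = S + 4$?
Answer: $- \frac{175}{29} \approx -6.0345$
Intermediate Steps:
$f{\left(S \right)} = - \frac{1}{2} - \frac{S}{8}$ ($f{\left(S \right)} = - \frac{S + 4}{8} = - \frac{4 + S}{8} = - \frac{1}{2} - \frac{S}{8}$)
$H{\left(Y \right)} = \frac{Y}{6} + \frac{Y \left(- \frac{1}{2} - \frac{Y}{8}\right)}{6}$ ($H{\left(Y \right)} = \frac{\left(- \frac{1}{2} - \frac{Y}{8}\right) Y + Y}{6} = \frac{Y \left(- \frac{1}{2} - \frac{Y}{8}\right) + Y}{6} = \frac{Y + Y \left(- \frac{1}{2} - \frac{Y}{8}\right)}{6} = \frac{Y}{6} + \frac{Y \left(- \frac{1}{2} - \frac{Y}{8}\right)}{6}$)
$H{\left(\left(-4 + U{\left(-2,1 \right)}\right)^{2} \right)} \frac{16}{29} = \frac{\left(-4 + \frac{1}{-2 + 1}\right)^{2} \left(4 - \left(-4 + \frac{1}{-2 + 1}\right)^{2}\right)}{48} \cdot \frac{16}{29} = \frac{\left(-4 + \frac{1}{-1}\right)^{2} \left(4 - \left(-4 + \frac{1}{-1}\right)^{2}\right)}{48} \cdot 16 \cdot \frac{1}{29} = \frac{\left(-4 - 1\right)^{2} \left(4 - \left(-4 - 1\right)^{2}\right)}{48} \cdot \frac{16}{29} = \frac{\left(-5\right)^{2} \left(4 - \left(-5\right)^{2}\right)}{48} \cdot \frac{16}{29} = \frac{1}{48} \cdot 25 \left(4 - 25\right) \frac{16}{29} = \frac{1}{48} \cdot 25 \left(-21\right) \frac{16}{29} = \left(- \frac{175}{16}\right) \frac{16}{29} = - \frac{175}{29}$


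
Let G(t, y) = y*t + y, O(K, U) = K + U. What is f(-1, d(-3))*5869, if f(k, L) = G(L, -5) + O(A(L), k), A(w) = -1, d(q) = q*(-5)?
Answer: -481258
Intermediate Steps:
d(q) = -5*q
G(t, y) = y + t*y (G(t, y) = t*y + y = y + t*y)
f(k, L) = -6 + k - 5*L (f(k, L) = -5*(1 + L) + (-1 + k) = (-5 - 5*L) + (-1 + k) = -6 + k - 5*L)
f(-1, d(-3))*5869 = (-6 - 1 - (-25)*(-3))*5869 = (-6 - 1 - 5*15)*5869 = (-6 - 1 - 75)*5869 = -82*5869 = -481258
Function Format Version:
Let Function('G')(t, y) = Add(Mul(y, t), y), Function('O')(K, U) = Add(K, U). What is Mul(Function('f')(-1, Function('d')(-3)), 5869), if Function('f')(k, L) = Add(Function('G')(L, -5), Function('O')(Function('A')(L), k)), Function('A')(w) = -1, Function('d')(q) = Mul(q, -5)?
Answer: -481258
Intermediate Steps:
Function('d')(q) = Mul(-5, q)
Function('G')(t, y) = Add(y, Mul(t, y)) (Function('G')(t, y) = Add(Mul(t, y), y) = Add(y, Mul(t, y)))
Function('f')(k, L) = Add(-6, k, Mul(-5, L)) (Function('f')(k, L) = Add(Mul(-5, Add(1, L)), Add(-1, k)) = Add(Add(-5, Mul(-5, L)), Add(-1, k)) = Add(-6, k, Mul(-5, L)))
Mul(Function('f')(-1, Function('d')(-3)), 5869) = Mul(Add(-6, -1, Mul(-5, Mul(-5, -3))), 5869) = Mul(Add(-6, -1, Mul(-5, 15)), 5869) = Mul(Add(-6, -1, -75), 5869) = Mul(-82, 5869) = -481258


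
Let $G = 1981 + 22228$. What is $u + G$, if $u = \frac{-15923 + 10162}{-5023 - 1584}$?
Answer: $\frac{159954624}{6607} \approx 24210.0$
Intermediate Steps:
$G = 24209$
$u = \frac{5761}{6607}$ ($u = - \frac{5761}{-6607} = \left(-5761\right) \left(- \frac{1}{6607}\right) = \frac{5761}{6607} \approx 0.87195$)
$u + G = \frac{5761}{6607} + 24209 = \frac{159954624}{6607}$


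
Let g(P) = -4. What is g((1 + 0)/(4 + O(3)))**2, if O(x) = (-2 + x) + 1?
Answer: 16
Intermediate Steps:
O(x) = -1 + x
g((1 + 0)/(4 + O(3)))**2 = (-4)**2 = 16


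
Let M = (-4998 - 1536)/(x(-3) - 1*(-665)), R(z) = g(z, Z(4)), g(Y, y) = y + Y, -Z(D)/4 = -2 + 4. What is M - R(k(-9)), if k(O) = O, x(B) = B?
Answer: 2360/331 ≈ 7.1299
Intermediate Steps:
Z(D) = -8 (Z(D) = -4*(-2 + 4) = -4*2 = -8)
g(Y, y) = Y + y
R(z) = -8 + z (R(z) = z - 8 = -8 + z)
M = -3267/331 (M = (-4998 - 1536)/(-3 - 1*(-665)) = -6534/(-3 + 665) = -6534/662 = -6534*1/662 = -3267/331 ≈ -9.8701)
M - R(k(-9)) = -3267/331 - (-8 - 9) = -3267/331 - 1*(-17) = -3267/331 + 17 = 2360/331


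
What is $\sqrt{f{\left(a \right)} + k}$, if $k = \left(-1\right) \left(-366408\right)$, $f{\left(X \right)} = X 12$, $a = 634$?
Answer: $16 \sqrt{1461} \approx 611.57$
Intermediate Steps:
$f{\left(X \right)} = 12 X$
$k = 366408$
$\sqrt{f{\left(a \right)} + k} = \sqrt{12 \cdot 634 + 366408} = \sqrt{7608 + 366408} = \sqrt{374016} = 16 \sqrt{1461}$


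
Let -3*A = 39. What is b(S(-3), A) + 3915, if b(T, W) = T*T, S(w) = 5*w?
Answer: 4140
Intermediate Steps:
A = -13 (A = -⅓*39 = -13)
b(T, W) = T²
b(S(-3), A) + 3915 = (5*(-3))² + 3915 = (-15)² + 3915 = 225 + 3915 = 4140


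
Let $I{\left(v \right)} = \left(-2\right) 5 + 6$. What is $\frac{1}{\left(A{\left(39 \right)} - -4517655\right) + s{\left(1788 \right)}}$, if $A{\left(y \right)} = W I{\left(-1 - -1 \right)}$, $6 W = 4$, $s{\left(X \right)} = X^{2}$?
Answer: $\frac{3}{23143789} \approx 1.2962 \cdot 10^{-7}$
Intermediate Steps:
$W = \frac{2}{3}$ ($W = \frac{1}{6} \cdot 4 = \frac{2}{3} \approx 0.66667$)
$I{\left(v \right)} = -4$ ($I{\left(v \right)} = -10 + 6 = -4$)
$A{\left(y \right)} = - \frac{8}{3}$ ($A{\left(y \right)} = \frac{2}{3} \left(-4\right) = - \frac{8}{3}$)
$\frac{1}{\left(A{\left(39 \right)} - -4517655\right) + s{\left(1788 \right)}} = \frac{1}{\left(- \frac{8}{3} - -4517655\right) + 1788^{2}} = \frac{1}{\left(- \frac{8}{3} + 4517655\right) + 3196944} = \frac{1}{\frac{13552957}{3} + 3196944} = \frac{1}{\frac{23143789}{3}} = \frac{3}{23143789}$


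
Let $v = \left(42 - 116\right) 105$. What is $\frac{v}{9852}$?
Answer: $- \frac{1295}{1642} \approx -0.78867$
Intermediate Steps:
$v = -7770$ ($v = \left(-74\right) 105 = -7770$)
$\frac{v}{9852} = - \frac{7770}{9852} = \left(-7770\right) \frac{1}{9852} = - \frac{1295}{1642}$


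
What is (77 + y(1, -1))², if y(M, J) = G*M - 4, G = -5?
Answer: 4624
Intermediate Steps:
y(M, J) = -4 - 5*M (y(M, J) = -5*M - 4 = -4 - 5*M)
(77 + y(1, -1))² = (77 + (-4 - 5*1))² = (77 + (-4 - 5))² = (77 - 9)² = 68² = 4624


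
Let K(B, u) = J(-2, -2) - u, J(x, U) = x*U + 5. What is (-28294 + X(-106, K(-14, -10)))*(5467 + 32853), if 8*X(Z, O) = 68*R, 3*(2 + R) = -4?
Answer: -3255935440/3 ≈ -1.0853e+9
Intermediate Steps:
R = -10/3 (R = -2 + (⅓)*(-4) = -2 - 4/3 = -10/3 ≈ -3.3333)
J(x, U) = 5 + U*x (J(x, U) = U*x + 5 = 5 + U*x)
K(B, u) = 9 - u (K(B, u) = (5 - 2*(-2)) - u = (5 + 4) - u = 9 - u)
X(Z, O) = -85/3 (X(Z, O) = (68*(-10/3))/8 = (⅛)*(-680/3) = -85/3)
(-28294 + X(-106, K(-14, -10)))*(5467 + 32853) = (-28294 - 85/3)*(5467 + 32853) = -84967/3*38320 = -3255935440/3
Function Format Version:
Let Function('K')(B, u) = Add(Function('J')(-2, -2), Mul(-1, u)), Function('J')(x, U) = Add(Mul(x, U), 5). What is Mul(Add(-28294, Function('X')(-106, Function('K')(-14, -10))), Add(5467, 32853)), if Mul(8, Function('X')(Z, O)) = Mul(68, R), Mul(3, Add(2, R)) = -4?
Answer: Rational(-3255935440, 3) ≈ -1.0853e+9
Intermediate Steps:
R = Rational(-10, 3) (R = Add(-2, Mul(Rational(1, 3), -4)) = Add(-2, Rational(-4, 3)) = Rational(-10, 3) ≈ -3.3333)
Function('J')(x, U) = Add(5, Mul(U, x)) (Function('J')(x, U) = Add(Mul(U, x), 5) = Add(5, Mul(U, x)))
Function('K')(B, u) = Add(9, Mul(-1, u)) (Function('K')(B, u) = Add(Add(5, Mul(-2, -2)), Mul(-1, u)) = Add(Add(5, 4), Mul(-1, u)) = Add(9, Mul(-1, u)))
Function('X')(Z, O) = Rational(-85, 3) (Function('X')(Z, O) = Mul(Rational(1, 8), Mul(68, Rational(-10, 3))) = Mul(Rational(1, 8), Rational(-680, 3)) = Rational(-85, 3))
Mul(Add(-28294, Function('X')(-106, Function('K')(-14, -10))), Add(5467, 32853)) = Mul(Add(-28294, Rational(-85, 3)), Add(5467, 32853)) = Mul(Rational(-84967, 3), 38320) = Rational(-3255935440, 3)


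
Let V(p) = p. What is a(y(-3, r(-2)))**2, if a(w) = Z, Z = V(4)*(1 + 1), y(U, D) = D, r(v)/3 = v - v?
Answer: 64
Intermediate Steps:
r(v) = 0 (r(v) = 3*(v - v) = 3*0 = 0)
Z = 8 (Z = 4*(1 + 1) = 4*2 = 8)
a(w) = 8
a(y(-3, r(-2)))**2 = 8**2 = 64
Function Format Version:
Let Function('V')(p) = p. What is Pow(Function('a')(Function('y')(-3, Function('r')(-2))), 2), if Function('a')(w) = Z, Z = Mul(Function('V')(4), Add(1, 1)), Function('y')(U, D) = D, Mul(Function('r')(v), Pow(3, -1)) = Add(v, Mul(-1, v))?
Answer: 64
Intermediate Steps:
Function('r')(v) = 0 (Function('r')(v) = Mul(3, Add(v, Mul(-1, v))) = Mul(3, 0) = 0)
Z = 8 (Z = Mul(4, Add(1, 1)) = Mul(4, 2) = 8)
Function('a')(w) = 8
Pow(Function('a')(Function('y')(-3, Function('r')(-2))), 2) = Pow(8, 2) = 64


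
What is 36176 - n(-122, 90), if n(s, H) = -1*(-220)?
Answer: 35956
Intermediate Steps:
n(s, H) = 220
36176 - n(-122, 90) = 36176 - 1*220 = 36176 - 220 = 35956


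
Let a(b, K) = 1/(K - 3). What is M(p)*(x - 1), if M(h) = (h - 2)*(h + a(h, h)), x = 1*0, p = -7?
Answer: -639/10 ≈ -63.900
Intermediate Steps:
a(b, K) = 1/(-3 + K)
x = 0
M(h) = (-2 + h)*(h + 1/(-3 + h)) (M(h) = (h - 2)*(h + 1/(-3 + h)) = (-2 + h)*(h + 1/(-3 + h)))
M(p)*(x - 1) = ((-2 - 7 - 7*(-3 - 7)*(-2 - 7))/(-3 - 7))*(0 - 1) = ((-2 - 7 - 7*(-10)*(-9))/(-10))*(-1) = -(-2 - 7 - 630)/10*(-1) = -1/10*(-639)*(-1) = (639/10)*(-1) = -639/10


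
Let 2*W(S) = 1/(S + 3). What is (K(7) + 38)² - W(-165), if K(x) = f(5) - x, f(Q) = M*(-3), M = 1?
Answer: 254017/324 ≈ 784.00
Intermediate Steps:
f(Q) = -3 (f(Q) = 1*(-3) = -3)
K(x) = -3 - x
W(S) = 1/(2*(3 + S)) (W(S) = 1/(2*(S + 3)) = 1/(2*(3 + S)))
(K(7) + 38)² - W(-165) = ((-3 - 1*7) + 38)² - 1/(2*(3 - 165)) = ((-3 - 7) + 38)² - 1/(2*(-162)) = (-10 + 38)² - (-1)/(2*162) = 28² - 1*(-1/324) = 784 + 1/324 = 254017/324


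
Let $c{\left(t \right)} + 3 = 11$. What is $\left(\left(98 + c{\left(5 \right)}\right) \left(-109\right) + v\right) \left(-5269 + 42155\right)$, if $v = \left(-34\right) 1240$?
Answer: $-1981294604$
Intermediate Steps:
$v = -42160$
$c{\left(t \right)} = 8$ ($c{\left(t \right)} = -3 + 11 = 8$)
$\left(\left(98 + c{\left(5 \right)}\right) \left(-109\right) + v\right) \left(-5269 + 42155\right) = \left(\left(98 + 8\right) \left(-109\right) - 42160\right) \left(-5269 + 42155\right) = \left(106 \left(-109\right) - 42160\right) 36886 = \left(-11554 - 42160\right) 36886 = \left(-53714\right) 36886 = -1981294604$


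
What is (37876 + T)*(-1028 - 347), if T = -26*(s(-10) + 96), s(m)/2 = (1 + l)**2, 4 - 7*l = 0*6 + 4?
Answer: -48576000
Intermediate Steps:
l = 0 (l = 4/7 - (0*6 + 4)/7 = 4/7 - (0 + 4)/7 = 4/7 - 1/7*4 = 4/7 - 4/7 = 0)
s(m) = 2 (s(m) = 2*(1 + 0)**2 = 2*1**2 = 2*1 = 2)
T = -2548 (T = -26*(2 + 96) = -26*98 = -2548)
(37876 + T)*(-1028 - 347) = (37876 - 2548)*(-1028 - 347) = 35328*(-1375) = -48576000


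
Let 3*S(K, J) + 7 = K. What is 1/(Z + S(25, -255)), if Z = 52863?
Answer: 1/52869 ≈ 1.8915e-5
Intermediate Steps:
S(K, J) = -7/3 + K/3
1/(Z + S(25, -255)) = 1/(52863 + (-7/3 + (⅓)*25)) = 1/(52863 + (-7/3 + 25/3)) = 1/(52863 + 6) = 1/52869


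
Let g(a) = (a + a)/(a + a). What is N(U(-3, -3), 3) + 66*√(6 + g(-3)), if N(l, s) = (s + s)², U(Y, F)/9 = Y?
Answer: 36 + 66*√7 ≈ 210.62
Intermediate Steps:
U(Y, F) = 9*Y
g(a) = 1 (g(a) = (2*a)/((2*a)) = (2*a)*(1/(2*a)) = 1)
N(l, s) = 4*s² (N(l, s) = (2*s)² = 4*s²)
N(U(-3, -3), 3) + 66*√(6 + g(-3)) = 4*3² + 66*√(6 + 1) = 4*9 + 66*√7 = 36 + 66*√7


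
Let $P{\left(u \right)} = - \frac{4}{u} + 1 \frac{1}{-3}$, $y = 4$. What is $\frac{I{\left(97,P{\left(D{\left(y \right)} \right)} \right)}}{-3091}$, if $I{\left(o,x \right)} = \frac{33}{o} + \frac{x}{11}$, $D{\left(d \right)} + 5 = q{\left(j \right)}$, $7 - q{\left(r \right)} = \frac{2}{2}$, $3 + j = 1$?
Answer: $\frac{172}{9894291} \approx 1.7384 \cdot 10^{-5}$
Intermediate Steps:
$j = -2$ ($j = -3 + 1 = -2$)
$q{\left(r \right)} = 6$ ($q{\left(r \right)} = 7 - \frac{2}{2} = 7 - 2 \cdot \frac{1}{2} = 7 - 1 = 6$)
$D{\left(d \right)} = 1$ ($D{\left(d \right)} = -5 + 6 = 1$)
$P{\left(u \right)} = - \frac{1}{3} - \frac{4}{u}$ ($P{\left(u \right)} = - \frac{4}{u} + 1 \left(- \frac{1}{3}\right) = - \frac{4}{u} - \frac{1}{3} = - \frac{1}{3} - \frac{4}{u}$)
$I{\left(o,x \right)} = \frac{33}{o} + \frac{x}{11}$ ($I{\left(o,x \right)} = \frac{33}{o} + x \frac{1}{11} = \frac{33}{o} + \frac{x}{11}$)
$\frac{I{\left(97,P{\left(D{\left(y \right)} \right)} \right)}}{-3091} = \frac{\frac{33}{97} + \frac{\frac{1}{3} \cdot 1^{-1} \left(-12 - 1\right)}{11}}{-3091} = \left(33 \cdot \frac{1}{97} + \frac{\frac{1}{3} \cdot 1 \left(-12 - 1\right)}{11}\right) \left(- \frac{1}{3091}\right) = \left(\frac{33}{97} + \frac{\frac{1}{3} \cdot 1 \left(-13\right)}{11}\right) \left(- \frac{1}{3091}\right) = \left(\frac{33}{97} + \frac{1}{11} \left(- \frac{13}{3}\right)\right) \left(- \frac{1}{3091}\right) = \left(\frac{33}{97} - \frac{13}{33}\right) \left(- \frac{1}{3091}\right) = \left(- \frac{172}{3201}\right) \left(- \frac{1}{3091}\right) = \frac{172}{9894291}$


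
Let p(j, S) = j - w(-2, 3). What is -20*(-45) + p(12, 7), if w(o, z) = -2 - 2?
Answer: 916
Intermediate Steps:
w(o, z) = -4
p(j, S) = 4 + j (p(j, S) = j - 1*(-4) = j + 4 = 4 + j)
-20*(-45) + p(12, 7) = -20*(-45) + (4 + 12) = 900 + 16 = 916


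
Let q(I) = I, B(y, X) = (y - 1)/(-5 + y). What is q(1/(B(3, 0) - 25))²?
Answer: 1/676 ≈ 0.0014793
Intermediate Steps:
B(y, X) = (-1 + y)/(-5 + y)
q(1/(B(3, 0) - 25))² = (1/((-1 + 3)/(-5 + 3) - 25))² = (1/(2/(-2) - 25))² = (1/(-½*2 - 25))² = (1/(-1 - 25))² = (1/(-26))² = (-1/26)² = 1/676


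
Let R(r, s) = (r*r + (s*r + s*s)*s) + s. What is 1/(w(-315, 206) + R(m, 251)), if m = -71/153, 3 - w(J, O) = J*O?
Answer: 23409/371012973733 ≈ 6.3095e-8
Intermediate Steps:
w(J, O) = 3 - J*O
m = -71/153 (m = -71*1/153 = -71/153 ≈ -0.46405)
R(r, s) = s + r² + s*(s² + r*s) (R(r, s) = (r² + (r*s + s²)*s) + s = (r² + (s² + r*s)*s) + s = (r² + s*(s² + r*s)) + s = s + r² + s*(s² + r*s))
1/(w(-315, 206) + R(m, 251)) = 1/((3 - 1*(-315)*206) + (251 + (-71/153)² + 251³ - 71/153*251²)) = 1/((3 + 64890) + (251 + 5041/23409 + 15813251 - 71/153*63001)) = 1/(64893 + (251 + 5041/23409 + 15813251 - 4473071/153)) = 1/(64893 + 369493893496/23409) = 1/(371012973733/23409) = 23409/371012973733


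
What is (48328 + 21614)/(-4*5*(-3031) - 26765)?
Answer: 23314/11285 ≈ 2.0659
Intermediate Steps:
(48328 + 21614)/(-4*5*(-3031) - 26765) = 69942/(-20*(-3031) - 26765) = 69942/(60620 - 26765) = 69942/33855 = 69942*(1/33855) = 23314/11285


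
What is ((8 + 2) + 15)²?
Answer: 625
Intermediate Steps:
((8 + 2) + 15)² = (10 + 15)² = 25² = 625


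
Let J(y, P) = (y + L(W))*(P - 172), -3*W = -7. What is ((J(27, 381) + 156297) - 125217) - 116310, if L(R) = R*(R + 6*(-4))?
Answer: -811378/9 ≈ -90153.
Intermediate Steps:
W = 7/3 (W = -1/3*(-7) = 7/3 ≈ 2.3333)
L(R) = R*(-24 + R) (L(R) = R*(R - 24) = R*(-24 + R))
J(y, P) = (-172 + P)*(-455/9 + y) (J(y, P) = (y + 7*(-24 + 7/3)/3)*(P - 172) = (y + (7/3)*(-65/3))*(-172 + P) = (y - 455/9)*(-172 + P) = (-455/9 + y)*(-172 + P) = (-172 + P)*(-455/9 + y))
((J(27, 381) + 156297) - 125217) - 116310 = (((78260/9 - 172*27 - 455/9*381 + 381*27) + 156297) - 125217) - 116310 = (((78260/9 - 4644 - 57785/3 + 10287) + 156297) - 125217) - 116310 = ((-44308/9 + 156297) - 125217) - 116310 = (1362365/9 - 125217) - 116310 = 235412/9 - 116310 = -811378/9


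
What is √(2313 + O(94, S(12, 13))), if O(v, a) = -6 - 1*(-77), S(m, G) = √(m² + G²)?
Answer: 4*√149 ≈ 48.826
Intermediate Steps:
S(m, G) = √(G² + m²)
O(v, a) = 71 (O(v, a) = -6 + 77 = 71)
√(2313 + O(94, S(12, 13))) = √(2313 + 71) = √2384 = 4*√149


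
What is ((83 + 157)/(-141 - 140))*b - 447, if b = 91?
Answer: -147447/281 ≈ -524.72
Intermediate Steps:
((83 + 157)/(-141 - 140))*b - 447 = ((83 + 157)/(-141 - 140))*91 - 447 = (240/(-281))*91 - 447 = (240*(-1/281))*91 - 447 = -240/281*91 - 447 = -21840/281 - 447 = -147447/281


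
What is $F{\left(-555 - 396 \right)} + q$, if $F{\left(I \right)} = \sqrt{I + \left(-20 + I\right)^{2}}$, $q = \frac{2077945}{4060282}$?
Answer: $\frac{2077945}{4060282} + \sqrt{941890} \approx 971.02$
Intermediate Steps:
$q = \frac{2077945}{4060282}$ ($q = 2077945 \cdot \frac{1}{4060282} = \frac{2077945}{4060282} \approx 0.51177$)
$F{\left(-555 - 396 \right)} + q = \sqrt{\left(-555 - 396\right) + \left(-20 - 951\right)^{2}} + \frac{2077945}{4060282} = \sqrt{-951 + \left(-20 - 951\right)^{2}} + \frac{2077945}{4060282} = \sqrt{-951 + \left(-971\right)^{2}} + \frac{2077945}{4060282} = \sqrt{-951 + 942841} + \frac{2077945}{4060282} = \sqrt{941890} + \frac{2077945}{4060282} = \frac{2077945}{4060282} + \sqrt{941890}$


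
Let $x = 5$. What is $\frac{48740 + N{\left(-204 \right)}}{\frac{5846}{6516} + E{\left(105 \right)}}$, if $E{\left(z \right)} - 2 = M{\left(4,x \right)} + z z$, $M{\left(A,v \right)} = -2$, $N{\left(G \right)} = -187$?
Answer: $\frac{158185674}{35922373} \approx 4.4035$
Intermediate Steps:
$E{\left(z \right)} = z^{2}$ ($E{\left(z \right)} = 2 + \left(-2 + z z\right) = 2 + \left(-2 + z^{2}\right) = z^{2}$)
$\frac{48740 + N{\left(-204 \right)}}{\frac{5846}{6516} + E{\left(105 \right)}} = \frac{48740 - 187}{\frac{5846}{6516} + 105^{2}} = \frac{48553}{5846 \cdot \frac{1}{6516} + 11025} = \frac{48553}{\frac{2923}{3258} + 11025} = \frac{48553}{\frac{35922373}{3258}} = 48553 \cdot \frac{3258}{35922373} = \frac{158185674}{35922373}$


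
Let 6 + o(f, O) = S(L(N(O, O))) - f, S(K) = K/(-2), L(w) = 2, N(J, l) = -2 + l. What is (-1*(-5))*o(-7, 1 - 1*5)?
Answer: 0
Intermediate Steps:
S(K) = -K/2 (S(K) = K*(-½) = -K/2)
o(f, O) = -7 - f (o(f, O) = -6 + (-½*2 - f) = -6 + (-1 - f) = -7 - f)
(-1*(-5))*o(-7, 1 - 1*5) = (-1*(-5))*(-7 - 1*(-7)) = 5*(-7 + 7) = 5*0 = 0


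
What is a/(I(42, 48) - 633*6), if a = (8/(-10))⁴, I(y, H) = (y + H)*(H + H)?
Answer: 128/1513125 ≈ 8.4593e-5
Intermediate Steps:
I(y, H) = 2*H*(H + y) (I(y, H) = (H + y)*(2*H) = 2*H*(H + y))
a = 256/625 (a = (8*(-⅒))⁴ = (-⅘)⁴ = 256/625 ≈ 0.40960)
a/(I(42, 48) - 633*6) = 256/(625*(2*48*(48 + 42) - 633*6)) = 256/(625*(2*48*90 - 1*3798)) = 256/(625*(8640 - 3798)) = (256/625)/4842 = (256/625)*(1/4842) = 128/1513125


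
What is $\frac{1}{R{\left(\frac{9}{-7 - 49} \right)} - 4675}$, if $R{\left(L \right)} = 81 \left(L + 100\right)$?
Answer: $\frac{56}{191071} \approx 0.00029308$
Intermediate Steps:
$R{\left(L \right)} = 8100 + 81 L$ ($R{\left(L \right)} = 81 \left(100 + L\right) = 8100 + 81 L$)
$\frac{1}{R{\left(\frac{9}{-7 - 49} \right)} - 4675} = \frac{1}{\left(8100 + 81 \frac{9}{-7 - 49}\right) - 4675} = \frac{1}{\left(8100 + 81 \frac{9}{-56}\right) - 4675} = \frac{1}{\left(8100 + 81 \cdot 9 \left(- \frac{1}{56}\right)\right) - 4675} = \frac{1}{\left(8100 + 81 \left(- \frac{9}{56}\right)\right) - 4675} = \frac{1}{\left(8100 - \frac{729}{56}\right) - 4675} = \frac{1}{\frac{452871}{56} - 4675} = \frac{1}{\frac{191071}{56}} = \frac{56}{191071}$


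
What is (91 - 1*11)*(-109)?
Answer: -8720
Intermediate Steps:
(91 - 1*11)*(-109) = (91 - 11)*(-109) = 80*(-109) = -8720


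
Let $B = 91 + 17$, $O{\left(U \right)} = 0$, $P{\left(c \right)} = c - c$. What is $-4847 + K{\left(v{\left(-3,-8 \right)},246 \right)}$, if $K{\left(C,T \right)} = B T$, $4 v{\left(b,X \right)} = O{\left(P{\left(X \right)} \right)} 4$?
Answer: $21721$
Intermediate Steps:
$P{\left(c \right)} = 0$
$B = 108$
$v{\left(b,X \right)} = 0$ ($v{\left(b,X \right)} = \frac{0 \cdot 4}{4} = \frac{1}{4} \cdot 0 = 0$)
$K{\left(C,T \right)} = 108 T$
$-4847 + K{\left(v{\left(-3,-8 \right)},246 \right)} = -4847 + 108 \cdot 246 = -4847 + 26568 = 21721$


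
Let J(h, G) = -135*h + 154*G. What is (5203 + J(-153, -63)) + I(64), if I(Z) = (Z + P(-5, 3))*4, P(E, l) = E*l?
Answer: 16352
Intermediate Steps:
I(Z) = -60 + 4*Z (I(Z) = (Z - 5*3)*4 = (Z - 15)*4 = (-15 + Z)*4 = -60 + 4*Z)
(5203 + J(-153, -63)) + I(64) = (5203 + (-135*(-153) + 154*(-63))) + (-60 + 4*64) = (5203 + (20655 - 9702)) + (-60 + 256) = (5203 + 10953) + 196 = 16156 + 196 = 16352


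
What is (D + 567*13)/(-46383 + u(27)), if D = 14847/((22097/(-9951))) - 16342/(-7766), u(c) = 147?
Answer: -58947779257/3967171371636 ≈ -0.014859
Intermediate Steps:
D = -573503561264/85802651 (D = 14847/((22097*(-1/9951))) - 16342*(-1/7766) = 14847/(-22097/9951) + 8171/3883 = 14847*(-9951/22097) + 8171/3883 = -147742497/22097 + 8171/3883 = -573503561264/85802651 ≈ -6684.0)
(D + 567*13)/(-46383 + u(27)) = (-573503561264/85802651 + 567*13)/(-46383 + 147) = (-573503561264/85802651 + 7371)/(-46236) = (58947779257/85802651)*(-1/46236) = -58947779257/3967171371636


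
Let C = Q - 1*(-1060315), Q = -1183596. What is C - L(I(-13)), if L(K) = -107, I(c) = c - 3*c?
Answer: -123174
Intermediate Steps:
I(c) = -2*c
C = -123281 (C = -1183596 - 1*(-1060315) = -1183596 + 1060315 = -123281)
C - L(I(-13)) = -123281 - 1*(-107) = -123281 + 107 = -123174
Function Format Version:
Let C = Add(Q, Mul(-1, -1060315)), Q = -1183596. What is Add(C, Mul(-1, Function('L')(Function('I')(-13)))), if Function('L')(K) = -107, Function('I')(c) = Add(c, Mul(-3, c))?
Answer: -123174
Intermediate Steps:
Function('I')(c) = Mul(-2, c)
C = -123281 (C = Add(-1183596, Mul(-1, -1060315)) = Add(-1183596, 1060315) = -123281)
Add(C, Mul(-1, Function('L')(Function('I')(-13)))) = Add(-123281, Mul(-1, -107)) = Add(-123281, 107) = -123174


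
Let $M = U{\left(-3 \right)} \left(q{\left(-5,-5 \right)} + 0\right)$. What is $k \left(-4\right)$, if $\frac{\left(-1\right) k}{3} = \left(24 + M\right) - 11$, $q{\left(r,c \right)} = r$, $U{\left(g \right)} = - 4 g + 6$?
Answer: $-924$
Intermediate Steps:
$U{\left(g \right)} = 6 - 4 g$
$M = -90$ ($M = \left(6 - -12\right) \left(-5 + 0\right) = \left(6 + 12\right) \left(-5\right) = 18 \left(-5\right) = -90$)
$k = 231$ ($k = - 3 \left(\left(24 - 90\right) - 11\right) = - 3 \left(-66 - 11\right) = \left(-3\right) \left(-77\right) = 231$)
$k \left(-4\right) = 231 \left(-4\right) = -924$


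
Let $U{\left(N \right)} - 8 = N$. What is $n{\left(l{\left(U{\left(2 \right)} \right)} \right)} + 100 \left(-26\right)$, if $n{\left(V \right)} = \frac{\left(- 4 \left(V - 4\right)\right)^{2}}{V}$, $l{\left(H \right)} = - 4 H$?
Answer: $- \frac{16872}{5} \approx -3374.4$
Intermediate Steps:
$U{\left(N \right)} = 8 + N$
$n{\left(V \right)} = \frac{\left(16 - 4 V\right)^{2}}{V}$ ($n{\left(V \right)} = \frac{\left(- 4 \left(-4 + V\right)\right)^{2}}{V} = \frac{\left(16 - 4 V\right)^{2}}{V}$)
$n{\left(l{\left(U{\left(2 \right)} \right)} \right)} + 100 \left(-26\right) = \frac{16 \left(-4 - 4 \left(8 + 2\right)\right)^{2}}{\left(-4\right) \left(8 + 2\right)} + 100 \left(-26\right) = \frac{16 \left(-4 - 40\right)^{2}}{\left(-4\right) 10} - 2600 = \frac{16 \left(-4 - 40\right)^{2}}{-40} - 2600 = 16 \left(- \frac{1}{40}\right) \left(-44\right)^{2} - 2600 = 16 \left(- \frac{1}{40}\right) 1936 - 2600 = - \frac{3872}{5} - 2600 = - \frac{16872}{5}$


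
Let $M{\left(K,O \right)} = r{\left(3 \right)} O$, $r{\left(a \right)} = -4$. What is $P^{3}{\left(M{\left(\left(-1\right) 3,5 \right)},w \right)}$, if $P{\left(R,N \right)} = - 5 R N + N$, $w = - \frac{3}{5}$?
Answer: $- \frac{27818127}{125} \approx -2.2255 \cdot 10^{5}$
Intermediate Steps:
$w = - \frac{3}{5}$ ($w = \left(-3\right) \frac{1}{5} = - \frac{3}{5} \approx -0.6$)
$M{\left(K,O \right)} = - 4 O$
$P{\left(R,N \right)} = N - 5 N R$ ($P{\left(R,N \right)} = - 5 N R + N = N - 5 N R$)
$P^{3}{\left(M{\left(\left(-1\right) 3,5 \right)},w \right)} = \left(- \frac{3 \left(1 - 5 \left(\left(-4\right) 5\right)\right)}{5}\right)^{3} = \left(- \frac{3 \left(1 - -100\right)}{5}\right)^{3} = \left(- \frac{3 \left(1 + 100\right)}{5}\right)^{3} = \left(\left(- \frac{3}{5}\right) 101\right)^{3} = \left(- \frac{303}{5}\right)^{3} = - \frac{27818127}{125}$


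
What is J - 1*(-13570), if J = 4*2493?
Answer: 23542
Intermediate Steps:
J = 9972
J - 1*(-13570) = 9972 - 1*(-13570) = 9972 + 13570 = 23542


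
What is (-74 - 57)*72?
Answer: -9432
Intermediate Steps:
(-74 - 57)*72 = -131*72 = -9432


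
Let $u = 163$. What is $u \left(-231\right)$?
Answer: $-37653$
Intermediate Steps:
$u \left(-231\right) = 163 \left(-231\right) = -37653$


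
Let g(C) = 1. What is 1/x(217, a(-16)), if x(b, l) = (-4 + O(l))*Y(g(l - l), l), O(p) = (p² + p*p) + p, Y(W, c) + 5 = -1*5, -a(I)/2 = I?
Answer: -1/20760 ≈ -4.8170e-5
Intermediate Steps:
a(I) = -2*I
Y(W, c) = -10 (Y(W, c) = -5 - 1*5 = -5 - 5 = -10)
O(p) = p + 2*p² (O(p) = (p² + p²) + p = 2*p² + p = p + 2*p²)
x(b, l) = 40 - 10*l*(1 + 2*l) (x(b, l) = (-4 + l*(1 + 2*l))*(-10) = 40 - 10*l*(1 + 2*l))
1/x(217, a(-16)) = 1/(40 - 10*(-2*(-16))*(1 + 2*(-2*(-16)))) = 1/(40 - 10*32*(1 + 2*32)) = 1/(40 - 10*32*(1 + 64)) = 1/(40 - 10*32*65) = 1/(40 - 20800) = 1/(-20760) = -1/20760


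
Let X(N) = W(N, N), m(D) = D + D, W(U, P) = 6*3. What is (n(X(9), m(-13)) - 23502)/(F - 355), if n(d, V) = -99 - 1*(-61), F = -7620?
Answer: 428/145 ≈ 2.9517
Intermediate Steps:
W(U, P) = 18
m(D) = 2*D
X(N) = 18
n(d, V) = -38 (n(d, V) = -99 + 61 = -38)
(n(X(9), m(-13)) - 23502)/(F - 355) = (-38 - 23502)/(-7620 - 355) = -23540/(-7975) = -23540*(-1/7975) = 428/145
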